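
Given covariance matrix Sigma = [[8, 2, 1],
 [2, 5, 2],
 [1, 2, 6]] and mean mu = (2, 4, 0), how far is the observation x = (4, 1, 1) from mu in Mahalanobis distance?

Step 1 — centre the observation: (x - mu) = (2, -3, 1).

Step 2 — invert Sigma (cofactor / det for 3×3, or solve directly):
  Sigma^{-1} = [[0.139, -0.0535, -0.0053],
 [-0.0535, 0.2513, -0.0749],
 [-0.0053, -0.0749, 0.1925]].

Step 3 — form the quadratic (x - mu)^T · Sigma^{-1} · (x - mu):
  Sigma^{-1} · (x - mu) = (0.4332, -0.9358, 0.4064).
  (x - mu)^T · [Sigma^{-1} · (x - mu)] = (2)·(0.4332) + (-3)·(-0.9358) + (1)·(0.4064) = 4.0802.

Step 4 — take square root: d = √(4.0802) ≈ 2.02.

d(x, mu) = √(4.0802) ≈ 2.02


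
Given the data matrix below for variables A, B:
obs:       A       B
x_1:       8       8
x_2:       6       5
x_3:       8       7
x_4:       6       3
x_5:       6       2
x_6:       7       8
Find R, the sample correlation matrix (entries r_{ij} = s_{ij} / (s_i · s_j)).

Step 1 — column means:
  mean(A) = (8 + 6 + 8 + 6 + 6 + 7) / 6 = 41/6 = 6.8333
  mean(B) = (8 + 5 + 7 + 3 + 2 + 8) / 6 = 33/6 = 5.5

Step 2 — sample variances and covariances s[i,j] = (1/(n-1)) · Σ_k (x_{k,i} - mean_i) · (x_{k,j} - mean_j), with n-1 = 5:
  s[A,A] = ((1.1667)·(1.1667) + (-0.8333)·(-0.8333) + (1.1667)·(1.1667) + (-0.8333)·(-0.8333) + (-0.8333)·(-0.8333) + (0.1667)·(0.1667)) / 5 = 4.8333/5 = 0.9667
  s[A,B] = ((1.1667)·(2.5) + (-0.8333)·(-0.5) + (1.1667)·(1.5) + (-0.8333)·(-2.5) + (-0.8333)·(-3.5) + (0.1667)·(2.5)) / 5 = 10.5/5 = 2.1
  s[B,B] = ((2.5)·(2.5) + (-0.5)·(-0.5) + (1.5)·(1.5) + (-2.5)·(-2.5) + (-3.5)·(-3.5) + (2.5)·(2.5)) / 5 = 33.5/5 = 6.7
  Sample standard deviations s_i = √(s[i,i]):
  s(A) = √(0.9667) = 0.9832
  s(B) = √(6.7) = 2.5884

Step 3 — r_{ij} = s_{ij} / (s_i · s_j):
  r[A,A] = 1 (diagonal).
  r[A,B] = 2.1 / (0.9832 · 2.5884) = 2.1 / 2.5449 = 0.8252
  r[B,B] = 1 (diagonal).

R is symmetric with unit diagonal. Assembling:

R = [[1, 0.8252],
 [0.8252, 1]]


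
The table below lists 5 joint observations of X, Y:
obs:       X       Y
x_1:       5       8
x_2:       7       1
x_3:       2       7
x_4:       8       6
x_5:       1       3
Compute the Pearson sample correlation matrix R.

Step 1 — column means:
  mean(X) = (5 + 7 + 2 + 8 + 1) / 5 = 23/5 = 4.6
  mean(Y) = (8 + 1 + 7 + 6 + 3) / 5 = 25/5 = 5

Step 2 — sample variances and covariances s[i,j] = (1/(n-1)) · Σ_k (x_{k,i} - mean_i) · (x_{k,j} - mean_j), with n-1 = 4:
  s[X,X] = ((0.4)·(0.4) + (2.4)·(2.4) + (-2.6)·(-2.6) + (3.4)·(3.4) + (-3.6)·(-3.6)) / 4 = 37.2/4 = 9.3
  s[X,Y] = ((0.4)·(3) + (2.4)·(-4) + (-2.6)·(2) + (3.4)·(1) + (-3.6)·(-2)) / 4 = -3/4 = -0.75
  s[Y,Y] = ((3)·(3) + (-4)·(-4) + (2)·(2) + (1)·(1) + (-2)·(-2)) / 4 = 34/4 = 8.5
  Sample standard deviations s_i = √(s[i,i]):
  s(X) = √(9.3) = 3.0496
  s(Y) = √(8.5) = 2.9155

Step 3 — r_{ij} = s_{ij} / (s_i · s_j):
  r[X,X] = 1 (diagonal).
  r[X,Y] = -0.75 / (3.0496 · 2.9155) = -0.75 / 8.891 = -0.0844
  r[Y,Y] = 1 (diagonal).

R is symmetric with unit diagonal. Assembling:

R = [[1, -0.0844],
 [-0.0844, 1]]


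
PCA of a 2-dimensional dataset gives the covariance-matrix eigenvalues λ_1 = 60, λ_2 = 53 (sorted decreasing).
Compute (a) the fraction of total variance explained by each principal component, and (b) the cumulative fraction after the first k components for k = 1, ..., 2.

Step 1 — total variance = trace(Sigma) = Σ λ_i = 60 + 53 = 113.

Step 2 — fraction explained by component i = λ_i / Σ λ:
  PC1: 60/113 = 0.531
  PC2: 53/113 = 0.469

Step 3 — cumulative fraction after k components = (λ_1 + ... + λ_k) / Σ λ:
  k = 1: 60/113 = 0.531
  k = 2: (60 + 53)/113 = 113/113 = 1

Summary (fraction, with percent):

explained: PC1 0.531 (53.1%), PC2 0.469 (46.9%);  cumulative: 0.531, 1


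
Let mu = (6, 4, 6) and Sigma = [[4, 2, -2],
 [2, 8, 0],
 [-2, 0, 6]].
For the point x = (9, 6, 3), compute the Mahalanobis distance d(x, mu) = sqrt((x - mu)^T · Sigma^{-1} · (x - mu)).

Step 1 — centre the observation: (x - mu) = (3, 2, -3).

Step 2 — invert Sigma (cofactor / det for 3×3, or solve directly):
  Sigma^{-1} = [[0.3529, -0.0882, 0.1176],
 [-0.0882, 0.1471, -0.0294],
 [0.1176, -0.0294, 0.2059]].

Step 3 — form the quadratic (x - mu)^T · Sigma^{-1} · (x - mu):
  Sigma^{-1} · (x - mu) = (0.5294, 0.1176, -0.3235).
  (x - mu)^T · [Sigma^{-1} · (x - mu)] = (3)·(0.5294) + (2)·(0.1176) + (-3)·(-0.3235) = 2.7941.

Step 4 — take square root: d = √(2.7941) ≈ 1.6716.

d(x, mu) = √(2.7941) ≈ 1.6716


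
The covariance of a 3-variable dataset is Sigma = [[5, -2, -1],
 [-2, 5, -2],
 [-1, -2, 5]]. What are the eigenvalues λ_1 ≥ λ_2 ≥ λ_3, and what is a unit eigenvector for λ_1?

Step 1 — characteristic polynomial p(λ) = det(λI - Sigma) = λ³ - tr·λ² + c_1·λ - det, where tr = trace, c_1 = sum of the principal 2×2 minors, det = det(Sigma):
  tr = 5 + 5 + 5 = 15,
  c_1 = (5·5 - (-2)²) + (5·5 - (-1)²) + (5·5 - (-2)²) = 21 + 24 + 21 = 66,
  det = 5·(5·5 - (-2)²) - (-2)·((-2)·5 - (-2)·(-1)) + (-1)·((-2)·(-2) - 5·(-1)) = 5·(21) - (-2)·(-12) + (-1)·(9) = 72.
  So p(λ) = λ³ - 15λ² + 66λ - 72.
Step 2 — look for an integer root (rational root theorem: any rational root is an integer divisor of 72). Testing λ = 6:
  p(6) = 216 - 540 + 396 - 72 = 0  ✓
  Dividing out (λ - 6): p(λ) = (λ - 6)(λ² - 9λ + 12).
Step 3 — remaining eigenvalues from the quadratic λ² - 9λ + 12 = 0:
  Δ = 9² - 4·12 = 81 - 48 = 33,  λ = (9 ± √33)/2 = (9 ± 5.7446)/2 ≈ 7.3723 or 1.6277.
  Sorted: λ_1 = 7.3723,  λ_2 = 6,  λ_3 = 1.6277  (check: sum = 15 = tr ✓).

Step 4 — unit eigenvector for λ_1 ≈ 7.3723: v spans the null space of (Sigma - λ_1 I), whose rows are
  r_1 = (-2.3723, -2, -1),  r_2 = (-2, -2.3723, -2),  r_3 = (-1, -2, -2.3723).
  v is orthogonal to every row, so take v ∝ r_1 × r_2 = ((-2)·(-2) - (-1)·(-2.3723), (-1)·(-2) - (-2.3723)·(-2), (-2.3723)·(-2.3723) - (-2)·(-2)) ≈ (1.6277, -2.7446, 1.6277).
  Let u = (1.6277, -2.7446, 1.6277).
  ||u|| = √((1.6277)² + (-2.7446)² + (1.6277)²) = √(12.8316) ≈ 3.5821,  v_1 = u/||u|| ≈ (0.4544, -0.7662, 0.4544) (||v_1|| = 1).

λ_1 = 7.3723,  λ_2 = 6,  λ_3 = 1.6277;  v_1 ≈ (0.4544, -0.7662, 0.4544)


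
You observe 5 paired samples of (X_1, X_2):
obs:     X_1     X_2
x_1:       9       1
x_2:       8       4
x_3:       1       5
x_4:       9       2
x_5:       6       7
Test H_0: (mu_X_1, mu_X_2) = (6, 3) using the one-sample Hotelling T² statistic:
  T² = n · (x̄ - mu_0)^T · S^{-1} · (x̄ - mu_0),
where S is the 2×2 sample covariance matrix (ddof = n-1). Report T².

Step 1 — sample mean vector:
  mean(X_1) = (9 + 8 + 1 + 9 + 6) / 5 = 33/5 = 6.6
  mean(X_2) = (1 + 4 + 5 + 2 + 7) / 5 = 19/5 = 3.8
  x̄ = (6.6, 3.8),  deviation x̄ - mu_0 = (6.6, 3.8) - (6, 3) = (0.6, 0.8).

Step 2 — sample covariance matrix, S[i,j] = (1/(n-1)) · Σ_k (x_{k,i} - mean_i) · (x_{k,j} - mean_j), divisor n-1 = 4:
  S[X_1,X_1] = ((2.4)·(2.4) + (1.4)·(1.4) + (-5.6)·(-5.6) + (2.4)·(2.4) + (-0.6)·(-0.6)) / 4 = 45.2/4 = 11.3
  S[X_1,X_2] = ((2.4)·(-2.8) + (1.4)·(0.2) + (-5.6)·(1.2) + (2.4)·(-1.8) + (-0.6)·(3.2)) / 4 = -19.4/4 = -4.85
  S[X_2,X_2] = ((-2.8)·(-2.8) + (0.2)·(0.2) + (1.2)·(1.2) + (-1.8)·(-1.8) + (3.2)·(3.2)) / 4 = 22.8/4 = 5.7
  S = [[11.3, -4.85],
 [-4.85, 5.7]].

Step 3 — invert S. det(S) = 11.3·5.7 - (-4.85)² = 40.8875.
  S^{-1} = (1/det) · [[d, -b], [-b, a]] = [[0.1394, 0.1186],
 [0.1186, 0.2764]].

Step 4 — quadratic form (x̄ - mu_0)^T · S^{-1} · (x̄ - mu_0):
  S^{-1} · (x̄ - mu_0) = (0.1785, 0.2923),
  (x̄ - mu_0)^T · [...] = (0.6)·(0.1785) + (0.8)·(0.2923) = 0.3409.

Step 5 — scale by n: T² = 5 · 0.3409 = 1.7047.

T² ≈ 1.7047


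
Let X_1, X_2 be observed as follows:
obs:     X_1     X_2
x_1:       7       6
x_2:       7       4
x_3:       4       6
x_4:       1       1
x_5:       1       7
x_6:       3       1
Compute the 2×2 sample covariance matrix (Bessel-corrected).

Step 1 — column means:
  mean(X_1) = (7 + 7 + 4 + 1 + 1 + 3) / 6 = 23/6 = 3.8333
  mean(X_2) = (6 + 4 + 6 + 1 + 7 + 1) / 6 = 25/6 = 4.1667

Step 2 — sample covariance S[i,j] = (1/(n-1)) · Σ_k (x_{k,i} - mean_i) · (x_{k,j} - mean_j), with n-1 = 5.
  S[X_1,X_1] = ((3.1667)·(3.1667) + (3.1667)·(3.1667) + (0.1667)·(0.1667) + (-2.8333)·(-2.8333) + (-2.8333)·(-2.8333) + (-0.8333)·(-0.8333)) / 5 = 36.8333/5 = 7.3667
  S[X_1,X_2] = ((3.1667)·(1.8333) + (3.1667)·(-0.1667) + (0.1667)·(1.8333) + (-2.8333)·(-3.1667) + (-2.8333)·(2.8333) + (-0.8333)·(-3.1667)) / 5 = 9.1667/5 = 1.8333
  S[X_2,X_2] = ((1.8333)·(1.8333) + (-0.1667)·(-0.1667) + (1.8333)·(1.8333) + (-3.1667)·(-3.1667) + (2.8333)·(2.8333) + (-3.1667)·(-3.1667)) / 5 = 34.8333/5 = 6.9667

S is symmetric (S[j,i] = S[i,j]). Assembling:

S = [[7.3667, 1.8333],
 [1.8333, 6.9667]]


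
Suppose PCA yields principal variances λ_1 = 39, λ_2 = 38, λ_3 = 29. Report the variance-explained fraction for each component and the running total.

Step 1 — total variance = trace(Sigma) = Σ λ_i = 39 + 38 + 29 = 106.

Step 2 — fraction explained by component i = λ_i / Σ λ:
  PC1: 39/106 = 0.3679
  PC2: 38/106 = 0.3585
  PC3: 29/106 = 0.2736

Step 3 — cumulative fraction after k components = (λ_1 + ... + λ_k) / Σ λ:
  k = 1: 39/106 = 0.3679
  k = 2: (39 + 38)/106 = 77/106 = 0.7264
  k = 3: (39 + 38 + 29)/106 = 106/106 = 1

Summary (fraction, with percent):

explained: PC1 0.3679 (36.79%), PC2 0.3585 (35.85%), PC3 0.2736 (27.36%);  cumulative: 0.3679, 0.7264, 1


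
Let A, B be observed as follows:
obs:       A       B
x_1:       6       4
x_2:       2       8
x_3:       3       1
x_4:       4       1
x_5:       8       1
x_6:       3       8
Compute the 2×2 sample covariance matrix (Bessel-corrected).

Step 1 — column means:
  mean(A) = (6 + 2 + 3 + 4 + 8 + 3) / 6 = 26/6 = 4.3333
  mean(B) = (4 + 8 + 1 + 1 + 1 + 8) / 6 = 23/6 = 3.8333

Step 2 — sample covariance S[i,j] = (1/(n-1)) · Σ_k (x_{k,i} - mean_i) · (x_{k,j} - mean_j), with n-1 = 5.
  S[A,A] = ((1.6667)·(1.6667) + (-2.3333)·(-2.3333) + (-1.3333)·(-1.3333) + (-0.3333)·(-0.3333) + (3.6667)·(3.6667) + (-1.3333)·(-1.3333)) / 5 = 25.3333/5 = 5.0667
  S[A,B] = ((1.6667)·(0.1667) + (-2.3333)·(4.1667) + (-1.3333)·(-2.8333) + (-0.3333)·(-2.8333) + (3.6667)·(-2.8333) + (-1.3333)·(4.1667)) / 5 = -20.6667/5 = -4.1333
  S[B,B] = ((0.1667)·(0.1667) + (4.1667)·(4.1667) + (-2.8333)·(-2.8333) + (-2.8333)·(-2.8333) + (-2.8333)·(-2.8333) + (4.1667)·(4.1667)) / 5 = 58.8333/5 = 11.7667

S is symmetric (S[j,i] = S[i,j]). Assembling:

S = [[5.0667, -4.1333],
 [-4.1333, 11.7667]]


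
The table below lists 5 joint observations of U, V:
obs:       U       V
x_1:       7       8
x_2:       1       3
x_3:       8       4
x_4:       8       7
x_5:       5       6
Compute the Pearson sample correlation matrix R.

Step 1 — column means:
  mean(U) = (7 + 1 + 8 + 8 + 5) / 5 = 29/5 = 5.8
  mean(V) = (8 + 3 + 4 + 7 + 6) / 5 = 28/5 = 5.6

Step 2 — sample variances and covariances s[i,j] = (1/(n-1)) · Σ_k (x_{k,i} - mean_i) · (x_{k,j} - mean_j), with n-1 = 4:
  s[U,U] = ((1.2)·(1.2) + (-4.8)·(-4.8) + (2.2)·(2.2) + (2.2)·(2.2) + (-0.8)·(-0.8)) / 4 = 34.8/4 = 8.7
  s[U,V] = ((1.2)·(2.4) + (-4.8)·(-2.6) + (2.2)·(-1.6) + (2.2)·(1.4) + (-0.8)·(0.4)) / 4 = 14.6/4 = 3.65
  s[V,V] = ((2.4)·(2.4) + (-2.6)·(-2.6) + (-1.6)·(-1.6) + (1.4)·(1.4) + (0.4)·(0.4)) / 4 = 17.2/4 = 4.3
  Sample standard deviations s_i = √(s[i,i]):
  s(U) = √(8.7) = 2.9496
  s(V) = √(4.3) = 2.0736

Step 3 — r_{ij} = s_{ij} / (s_i · s_j):
  r[U,U] = 1 (diagonal).
  r[U,V] = 3.65 / (2.9496 · 2.0736) = 3.65 / 6.1164 = 0.5968
  r[V,V] = 1 (diagonal).

R is symmetric with unit diagonal. Assembling:

R = [[1, 0.5968],
 [0.5968, 1]]


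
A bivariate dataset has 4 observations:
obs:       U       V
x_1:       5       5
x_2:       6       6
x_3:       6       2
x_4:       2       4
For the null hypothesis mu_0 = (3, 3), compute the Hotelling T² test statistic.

Step 1 — sample mean vector:
  mean(U) = (5 + 6 + 6 + 2) / 4 = 19/4 = 4.75
  mean(V) = (5 + 6 + 2 + 4) / 4 = 17/4 = 4.25
  x̄ = (4.75, 4.25),  deviation x̄ - mu_0 = (4.75, 4.25) - (3, 3) = (1.75, 1.25).

Step 2 — sample covariance matrix, S[i,j] = (1/(n-1)) · Σ_k (x_{k,i} - mean_i) · (x_{k,j} - mean_j), divisor n-1 = 3:
  S[U,U] = ((0.25)·(0.25) + (1.25)·(1.25) + (1.25)·(1.25) + (-2.75)·(-2.75)) / 3 = 10.75/3 = 3.5833
  S[U,V] = ((0.25)·(0.75) + (1.25)·(1.75) + (1.25)·(-2.25) + (-2.75)·(-0.25)) / 3 = 0.25/3 = 0.0833
  S[V,V] = ((0.75)·(0.75) + (1.75)·(1.75) + (-2.25)·(-2.25) + (-0.25)·(-0.25)) / 3 = 8.75/3 = 2.9167
  S = [[3.5833, 0.0833],
 [0.0833, 2.9167]].

Step 3 — invert S. det(S) = 3.5833·2.9167 - (0.0833)² = 10.4444.
  S^{-1} = (1/det) · [[d, -b], [-b, a]] = [[0.2793, -0.008],
 [-0.008, 0.3431]].

Step 4 — quadratic form (x̄ - mu_0)^T · S^{-1} · (x̄ - mu_0):
  S^{-1} · (x̄ - mu_0) = (0.4787, 0.4149),
  (x̄ - mu_0)^T · [...] = (1.75)·(0.4787) + (1.25)·(0.4149) = 1.3564.

Step 5 — scale by n: T² = 4 · 1.3564 = 5.4255.

T² ≈ 5.4255


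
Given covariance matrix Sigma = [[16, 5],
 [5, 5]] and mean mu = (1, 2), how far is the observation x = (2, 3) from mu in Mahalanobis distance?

Step 1 — centre the observation: (x - mu) = (1, 1).

Step 2 — invert Sigma. det(Sigma) = 16·5 - (5)² = 55.
  Sigma^{-1} = (1/det) · [[d, -b], [-b, a]] = [[0.0909, -0.0909],
 [-0.0909, 0.2909]].

Step 3 — form the quadratic (x - mu)^T · Sigma^{-1} · (x - mu):
  Sigma^{-1} · (x - mu) = (0, 0.2).
  (x - mu)^T · [Sigma^{-1} · (x - mu)] = (1)·(0) + (1)·(0.2) = 0.2.

Step 4 — take square root: d = √(0.2) ≈ 0.4472.

d(x, mu) = √(0.2) ≈ 0.4472


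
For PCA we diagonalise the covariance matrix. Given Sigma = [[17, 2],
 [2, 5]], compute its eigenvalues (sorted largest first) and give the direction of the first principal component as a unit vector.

Step 1 — characteristic polynomial of 2×2 Sigma:
  det(Sigma - λI) = λ² - trace · λ + det = 0.
  trace = 17 + 5 = 22, det = 17·5 - (2)² = 81.
Step 2 — discriminant:
  Δ = trace² - 4·det = 484 - 324 = 160.
Step 3 — eigenvalues:
  λ = (trace ± √Δ)/2 = (22 ± 12.6491)/2,
  λ_1 = 17.3246,  λ_2 = 4.6754.

Step 4 — unit eigenvector for λ_1: solve (Sigma - λ_1 I)v = 0. First row:
  (17 - 17.3246)·v_x + (2)·v_y = 0, i.e. (-0.3246)·v_x + (2)·v_y = 0,
  so v ∝ (b, λ_1 - a) = (2, 0.3246) = u.
  ||u|| = √((2)² + (0.3246)²) = √(4.1053) ≈ 2.0262,
  v_1 = u/||u|| ≈ (0.9871, 0.1602) (||v_1|| = 1).

λ_1 = 17.3246,  λ_2 = 4.6754;  v_1 ≈ (0.9871, 0.1602)


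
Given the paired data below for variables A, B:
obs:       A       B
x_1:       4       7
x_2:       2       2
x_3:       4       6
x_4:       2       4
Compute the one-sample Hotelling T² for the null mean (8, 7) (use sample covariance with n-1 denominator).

Step 1 — sample mean vector:
  mean(A) = (4 + 2 + 4 + 2) / 4 = 12/4 = 3
  mean(B) = (7 + 2 + 6 + 4) / 4 = 19/4 = 4.75
  x̄ = (3, 4.75),  deviation x̄ - mu_0 = (3, 4.75) - (8, 7) = (-5, -2.25).

Step 2 — sample covariance matrix, S[i,j] = (1/(n-1)) · Σ_k (x_{k,i} - mean_i) · (x_{k,j} - mean_j), divisor n-1 = 3:
  S[A,A] = ((1)·(1) + (-1)·(-1) + (1)·(1) + (-1)·(-1)) / 3 = 4/3 = 1.3333
  S[A,B] = ((1)·(2.25) + (-1)·(-2.75) + (1)·(1.25) + (-1)·(-0.75)) / 3 = 7/3 = 2.3333
  S[B,B] = ((2.25)·(2.25) + (-2.75)·(-2.75) + (1.25)·(1.25) + (-0.75)·(-0.75)) / 3 = 14.75/3 = 4.9167
  S = [[1.3333, 2.3333],
 [2.3333, 4.9167]].

Step 3 — invert S. det(S) = 1.3333·4.9167 - (2.3333)² = 1.1111.
  S^{-1} = (1/det) · [[d, -b], [-b, a]] = [[4.425, -2.1],
 [-2.1, 1.2]].

Step 4 — quadratic form (x̄ - mu_0)^T · S^{-1} · (x̄ - mu_0):
  S^{-1} · (x̄ - mu_0) = (-17.4, 7.8),
  (x̄ - mu_0)^T · [...] = (-5)·(-17.4) + (-2.25)·(7.8) = 69.45.

Step 5 — scale by n: T² = 4 · 69.45 = 277.8.

T² ≈ 277.8


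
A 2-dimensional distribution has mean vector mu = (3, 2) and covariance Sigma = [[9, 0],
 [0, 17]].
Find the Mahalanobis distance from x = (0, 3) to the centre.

Step 1 — centre the observation: (x - mu) = (-3, 1).

Step 2 — invert Sigma. det(Sigma) = 9·17 - (0)² = 153.
  Sigma^{-1} = (1/det) · [[d, -b], [-b, a]] = [[0.1111, 0],
 [0, 0.0588]].

Step 3 — form the quadratic (x - mu)^T · Sigma^{-1} · (x - mu):
  Sigma^{-1} · (x - mu) = (-0.3333, 0.0588).
  (x - mu)^T · [Sigma^{-1} · (x - mu)] = (-3)·(-0.3333) + (1)·(0.0588) = 1.0588.

Step 4 — take square root: d = √(1.0588) ≈ 1.029.

d(x, mu) = √(1.0588) ≈ 1.029


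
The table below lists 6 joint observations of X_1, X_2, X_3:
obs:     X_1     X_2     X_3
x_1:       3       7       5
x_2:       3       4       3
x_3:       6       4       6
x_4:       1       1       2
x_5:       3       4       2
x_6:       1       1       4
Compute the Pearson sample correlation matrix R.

Step 1 — column means:
  mean(X_1) = (3 + 3 + 6 + 1 + 3 + 1) / 6 = 17/6 = 2.8333
  mean(X_2) = (7 + 4 + 4 + 1 + 4 + 1) / 6 = 21/6 = 3.5
  mean(X_3) = (5 + 3 + 6 + 2 + 2 + 4) / 6 = 22/6 = 3.6667

Step 2 — sample variances and covariances s[i,j] = (1/(n-1)) · Σ_k (x_{k,i} - mean_i) · (x_{k,j} - mean_j), with n-1 = 5:
  s[X_1,X_1] = ((0.1667)·(0.1667) + (0.1667)·(0.1667) + (3.1667)·(3.1667) + (-1.8333)·(-1.8333) + (0.1667)·(0.1667) + (-1.8333)·(-1.8333)) / 5 = 16.8333/5 = 3.3667
  s[X_1,X_2] = ((0.1667)·(3.5) + (0.1667)·(0.5) + (3.1667)·(0.5) + (-1.8333)·(-2.5) + (0.1667)·(0.5) + (-1.8333)·(-2.5)) / 5 = 11.5/5 = 2.3
  s[X_1,X_3] = ((0.1667)·(1.3333) + (0.1667)·(-0.6667) + (3.1667)·(2.3333) + (-1.8333)·(-1.6667) + (0.1667)·(-1.6667) + (-1.8333)·(0.3333)) / 5 = 9.6667/5 = 1.9333
  s[X_2,X_2] = ((3.5)·(3.5) + (0.5)·(0.5) + (0.5)·(0.5) + (-2.5)·(-2.5) + (0.5)·(0.5) + (-2.5)·(-2.5)) / 5 = 25.5/5 = 5.1
  s[X_2,X_3] = ((3.5)·(1.3333) + (0.5)·(-0.6667) + (0.5)·(2.3333) + (-2.5)·(-1.6667) + (0.5)·(-1.6667) + (-2.5)·(0.3333)) / 5 = 8/5 = 1.6
  s[X_3,X_3] = ((1.3333)·(1.3333) + (-0.6667)·(-0.6667) + (2.3333)·(2.3333) + (-1.6667)·(-1.6667) + (-1.6667)·(-1.6667) + (0.3333)·(0.3333)) / 5 = 13.3333/5 = 2.6667
  Sample standard deviations s_i = √(s[i,i]):
  s(X_1) = √(3.3667) = 1.8348
  s(X_2) = √(5.1) = 2.2583
  s(X_3) = √(2.6667) = 1.633

Step 3 — r_{ij} = s_{ij} / (s_i · s_j):
  r[X_1,X_1] = 1 (diagonal).
  r[X_1,X_2] = 2.3 / (1.8348 · 2.2583) = 2.3 / 4.1437 = 0.5551
  r[X_1,X_3] = 1.9333 / (1.8348 · 1.633) = 1.9333 / 2.9963 = 0.6452
  r[X_2,X_2] = 1 (diagonal).
  r[X_2,X_3] = 1.6 / (2.2583 · 1.633) = 1.6 / 3.6878 = 0.4339
  r[X_3,X_3] = 1 (diagonal).

R is symmetric with unit diagonal. Assembling:

R = [[1, 0.5551, 0.6452],
 [0.5551, 1, 0.4339],
 [0.6452, 0.4339, 1]]


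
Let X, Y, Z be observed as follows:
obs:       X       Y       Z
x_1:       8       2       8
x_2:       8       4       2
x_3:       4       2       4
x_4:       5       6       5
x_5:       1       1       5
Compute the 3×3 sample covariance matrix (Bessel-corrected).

Step 1 — column means:
  mean(X) = (8 + 8 + 4 + 5 + 1) / 5 = 26/5 = 5.2
  mean(Y) = (2 + 4 + 2 + 6 + 1) / 5 = 15/5 = 3
  mean(Z) = (8 + 2 + 4 + 5 + 5) / 5 = 24/5 = 4.8

Step 2 — sample covariance S[i,j] = (1/(n-1)) · Σ_k (x_{k,i} - mean_i) · (x_{k,j} - mean_j), with n-1 = 4.
  S[X,X] = ((2.8)·(2.8) + (2.8)·(2.8) + (-1.2)·(-1.2) + (-0.2)·(-0.2) + (-4.2)·(-4.2)) / 4 = 34.8/4 = 8.7
  S[X,Y] = ((2.8)·(-1) + (2.8)·(1) + (-1.2)·(-1) + (-0.2)·(3) + (-4.2)·(-2)) / 4 = 9/4 = 2.25
  S[X,Z] = ((2.8)·(3.2) + (2.8)·(-2.8) + (-1.2)·(-0.8) + (-0.2)·(0.2) + (-4.2)·(0.2)) / 4 = 1.2/4 = 0.3
  S[Y,Y] = ((-1)·(-1) + (1)·(1) + (-1)·(-1) + (3)·(3) + (-2)·(-2)) / 4 = 16/4 = 4
  S[Y,Z] = ((-1)·(3.2) + (1)·(-2.8) + (-1)·(-0.8) + (3)·(0.2) + (-2)·(0.2)) / 4 = -5/4 = -1.25
  S[Z,Z] = ((3.2)·(3.2) + (-2.8)·(-2.8) + (-0.8)·(-0.8) + (0.2)·(0.2) + (0.2)·(0.2)) / 4 = 18.8/4 = 4.7

S is symmetric (S[j,i] = S[i,j]). Assembling:

S = [[8.7, 2.25, 0.3],
 [2.25, 4, -1.25],
 [0.3, -1.25, 4.7]]


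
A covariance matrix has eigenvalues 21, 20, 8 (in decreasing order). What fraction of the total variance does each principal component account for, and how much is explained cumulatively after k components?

Step 1 — total variance = trace(Sigma) = Σ λ_i = 21 + 20 + 8 = 49.

Step 2 — fraction explained by component i = λ_i / Σ λ:
  PC1: 21/49 = 0.4286
  PC2: 20/49 = 0.4082
  PC3: 8/49 = 0.1633

Step 3 — cumulative fraction after k components = (λ_1 + ... + λ_k) / Σ λ:
  k = 1: 21/49 = 0.4286
  k = 2: (21 + 20)/49 = 41/49 = 0.8367
  k = 3: (21 + 20 + 8)/49 = 49/49 = 1

Summary (fraction, with percent):

explained: PC1 0.4286 (42.86%), PC2 0.4082 (40.82%), PC3 0.1633 (16.33%);  cumulative: 0.4286, 0.8367, 1


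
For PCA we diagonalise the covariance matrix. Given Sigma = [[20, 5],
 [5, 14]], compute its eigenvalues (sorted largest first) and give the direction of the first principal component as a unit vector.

Step 1 — characteristic polynomial of 2×2 Sigma:
  det(Sigma - λI) = λ² - trace · λ + det = 0.
  trace = 20 + 14 = 34, det = 20·14 - (5)² = 255.
Step 2 — discriminant:
  Δ = trace² - 4·det = 1156 - 1020 = 136.
Step 3 — eigenvalues:
  λ = (trace ± √Δ)/2 = (34 ± 11.6619)/2,
  λ_1 = 22.831,  λ_2 = 11.169.

Step 4 — unit eigenvector for λ_1: solve (Sigma - λ_1 I)v = 0. First row:
  (20 - 22.831)·v_x + (5)·v_y = 0, i.e. (-2.831)·v_x + (5)·v_y = 0,
  so v ∝ (b, λ_1 - a) = (5, 2.831) = u.
  ||u|| = √((5)² + (2.831)²) = √(33.0143) ≈ 5.7458,
  v_1 = u/||u|| ≈ (0.8702, 0.4927) (||v_1|| = 1).

λ_1 = 22.831,  λ_2 = 11.169;  v_1 ≈ (0.8702, 0.4927)


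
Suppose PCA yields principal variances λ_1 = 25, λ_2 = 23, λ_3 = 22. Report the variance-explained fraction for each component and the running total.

Step 1 — total variance = trace(Sigma) = Σ λ_i = 25 + 23 + 22 = 70.

Step 2 — fraction explained by component i = λ_i / Σ λ:
  PC1: 25/70 = 0.3571
  PC2: 23/70 = 0.3286
  PC3: 22/70 = 0.3143

Step 3 — cumulative fraction after k components = (λ_1 + ... + λ_k) / Σ λ:
  k = 1: 25/70 = 0.3571
  k = 2: (25 + 23)/70 = 48/70 = 0.6857
  k = 3: (25 + 23 + 22)/70 = 70/70 = 1

Summary (fraction, with percent):

explained: PC1 0.3571 (35.71%), PC2 0.3286 (32.86%), PC3 0.3143 (31.43%);  cumulative: 0.3571, 0.6857, 1


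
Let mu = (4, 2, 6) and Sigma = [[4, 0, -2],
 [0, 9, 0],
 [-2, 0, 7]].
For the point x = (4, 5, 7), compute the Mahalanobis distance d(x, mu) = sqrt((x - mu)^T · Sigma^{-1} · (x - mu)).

Step 1 — centre the observation: (x - mu) = (0, 3, 1).

Step 2 — invert Sigma (cofactor / det for 3×3, or solve directly):
  Sigma^{-1} = [[0.2917, 0, 0.0833],
 [0, 0.1111, 0],
 [0.0833, 0, 0.1667]].

Step 3 — form the quadratic (x - mu)^T · Sigma^{-1} · (x - mu):
  Sigma^{-1} · (x - mu) = (0.0833, 0.3333, 0.1667).
  (x - mu)^T · [Sigma^{-1} · (x - mu)] = (0)·(0.0833) + (3)·(0.3333) + (1)·(0.1667) = 1.1667.

Step 4 — take square root: d = √(1.1667) ≈ 1.0801.

d(x, mu) = √(1.1667) ≈ 1.0801


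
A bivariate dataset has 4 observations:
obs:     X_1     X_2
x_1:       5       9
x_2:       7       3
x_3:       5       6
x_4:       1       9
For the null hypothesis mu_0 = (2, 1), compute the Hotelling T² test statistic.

Step 1 — sample mean vector:
  mean(X_1) = (5 + 7 + 5 + 1) / 4 = 18/4 = 4.5
  mean(X_2) = (9 + 3 + 6 + 9) / 4 = 27/4 = 6.75
  x̄ = (4.5, 6.75),  deviation x̄ - mu_0 = (4.5, 6.75) - (2, 1) = (2.5, 5.75).

Step 2 — sample covariance matrix, S[i,j] = (1/(n-1)) · Σ_k (x_{k,i} - mean_i) · (x_{k,j} - mean_j), divisor n-1 = 3:
  S[X_1,X_1] = ((0.5)·(0.5) + (2.5)·(2.5) + (0.5)·(0.5) + (-3.5)·(-3.5)) / 3 = 19/3 = 6.3333
  S[X_1,X_2] = ((0.5)·(2.25) + (2.5)·(-3.75) + (0.5)·(-0.75) + (-3.5)·(2.25)) / 3 = -16.5/3 = -5.5
  S[X_2,X_2] = ((2.25)·(2.25) + (-3.75)·(-3.75) + (-0.75)·(-0.75) + (2.25)·(2.25)) / 3 = 24.75/3 = 8.25
  S = [[6.3333, -5.5],
 [-5.5, 8.25]].

Step 3 — invert S. det(S) = 6.3333·8.25 - (-5.5)² = 22.
  S^{-1} = (1/det) · [[d, -b], [-b, a]] = [[0.375, 0.25],
 [0.25, 0.2879]].

Step 4 — quadratic form (x̄ - mu_0)^T · S^{-1} · (x̄ - mu_0):
  S^{-1} · (x̄ - mu_0) = (2.375, 2.2803),
  (x̄ - mu_0)^T · [...] = (2.5)·(2.375) + (5.75)·(2.2803) = 19.0492.

Step 5 — scale by n: T² = 4 · 19.0492 = 76.197.

T² ≈ 76.197


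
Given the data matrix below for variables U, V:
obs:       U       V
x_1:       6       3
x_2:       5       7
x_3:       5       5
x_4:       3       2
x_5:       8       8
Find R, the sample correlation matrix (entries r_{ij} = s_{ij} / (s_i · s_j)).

Step 1 — column means:
  mean(U) = (6 + 5 + 5 + 3 + 8) / 5 = 27/5 = 5.4
  mean(V) = (3 + 7 + 5 + 2 + 8) / 5 = 25/5 = 5

Step 2 — sample variances and covariances s[i,j] = (1/(n-1)) · Σ_k (x_{k,i} - mean_i) · (x_{k,j} - mean_j), with n-1 = 4:
  s[U,U] = ((0.6)·(0.6) + (-0.4)·(-0.4) + (-0.4)·(-0.4) + (-2.4)·(-2.4) + (2.6)·(2.6)) / 4 = 13.2/4 = 3.3
  s[U,V] = ((0.6)·(-2) + (-0.4)·(2) + (-0.4)·(0) + (-2.4)·(-3) + (2.6)·(3)) / 4 = 13/4 = 3.25
  s[V,V] = ((-2)·(-2) + (2)·(2) + (0)·(0) + (-3)·(-3) + (3)·(3)) / 4 = 26/4 = 6.5
  Sample standard deviations s_i = √(s[i,i]):
  s(U) = √(3.3) = 1.8166
  s(V) = √(6.5) = 2.5495

Step 3 — r_{ij} = s_{ij} / (s_i · s_j):
  r[U,U] = 1 (diagonal).
  r[U,V] = 3.25 / (1.8166 · 2.5495) = 3.25 / 4.6314 = 0.7017
  r[V,V] = 1 (diagonal).

R is symmetric with unit diagonal. Assembling:

R = [[1, 0.7017],
 [0.7017, 1]]


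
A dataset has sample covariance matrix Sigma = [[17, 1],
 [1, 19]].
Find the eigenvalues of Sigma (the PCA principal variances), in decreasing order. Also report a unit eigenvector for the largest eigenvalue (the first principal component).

Step 1 — characteristic polynomial of 2×2 Sigma:
  det(Sigma - λI) = λ² - trace · λ + det = 0.
  trace = 17 + 19 = 36, det = 17·19 - (1)² = 322.
Step 2 — discriminant:
  Δ = trace² - 4·det = 1296 - 1288 = 8.
Step 3 — eigenvalues:
  λ = (trace ± √Δ)/2 = (36 ± 2.8284)/2,
  λ_1 = 19.4142,  λ_2 = 16.5858.

Step 4 — unit eigenvector for λ_1: solve (Sigma - λ_1 I)v = 0. First row:
  (17 - 19.4142)·v_x + (1)·v_y = 0, i.e. (-2.4142)·v_x + (1)·v_y = 0,
  so v ∝ (b, λ_1 - a) = (1, 2.4142) = u.
  ||u|| = √((1)² + (2.4142)²) = √(6.8284) ≈ 2.6131,
  v_1 = u/||u|| ≈ (0.3827, 0.9239) (||v_1|| = 1).

λ_1 = 19.4142,  λ_2 = 16.5858;  v_1 ≈ (0.3827, 0.9239)


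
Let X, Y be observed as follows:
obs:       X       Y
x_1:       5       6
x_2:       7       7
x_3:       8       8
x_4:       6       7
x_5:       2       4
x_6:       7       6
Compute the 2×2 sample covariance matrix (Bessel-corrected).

Step 1 — column means:
  mean(X) = (5 + 7 + 8 + 6 + 2 + 7) / 6 = 35/6 = 5.8333
  mean(Y) = (6 + 7 + 8 + 7 + 4 + 6) / 6 = 38/6 = 6.3333

Step 2 — sample covariance S[i,j] = (1/(n-1)) · Σ_k (x_{k,i} - mean_i) · (x_{k,j} - mean_j), with n-1 = 5.
  S[X,X] = ((-0.8333)·(-0.8333) + (1.1667)·(1.1667) + (2.1667)·(2.1667) + (0.1667)·(0.1667) + (-3.8333)·(-3.8333) + (1.1667)·(1.1667)) / 5 = 22.8333/5 = 4.5667
  S[X,Y] = ((-0.8333)·(-0.3333) + (1.1667)·(0.6667) + (2.1667)·(1.6667) + (0.1667)·(0.6667) + (-3.8333)·(-2.3333) + (1.1667)·(-0.3333)) / 5 = 13.3333/5 = 2.6667
  S[Y,Y] = ((-0.3333)·(-0.3333) + (0.6667)·(0.6667) + (1.6667)·(1.6667) + (0.6667)·(0.6667) + (-2.3333)·(-2.3333) + (-0.3333)·(-0.3333)) / 5 = 9.3333/5 = 1.8667

S is symmetric (S[j,i] = S[i,j]). Assembling:

S = [[4.5667, 2.6667],
 [2.6667, 1.8667]]


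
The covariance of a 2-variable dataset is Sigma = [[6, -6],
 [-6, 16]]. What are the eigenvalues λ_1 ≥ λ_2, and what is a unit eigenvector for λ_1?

Step 1 — characteristic polynomial of 2×2 Sigma:
  det(Sigma - λI) = λ² - trace · λ + det = 0.
  trace = 6 + 16 = 22, det = 6·16 - (-6)² = 60.
Step 2 — discriminant:
  Δ = trace² - 4·det = 484 - 240 = 244.
Step 3 — eigenvalues:
  λ = (trace ± √Δ)/2 = (22 ± 15.6205)/2,
  λ_1 = 18.8102,  λ_2 = 3.1898.

Step 4 — unit eigenvector for λ_1: solve (Sigma - λ_1 I)v = 0. First row:
  (6 - 18.8102)·v_x + (-6)·v_y = 0, i.e. (-12.8102)·v_x + (-6)·v_y = 0,
  so v ∝ (b, λ_1 - a) = (-6, 12.8102); multiply by -1 so the first entry is positive: u = (6, -12.8102).
  ||u|| = √((6)² + (-12.8102)²) = √(200.1025) ≈ 14.1458,
  v_1 = u/||u|| ≈ (0.4242, -0.9056) (||v_1|| = 1).

λ_1 = 18.8102,  λ_2 = 3.1898;  v_1 ≈ (0.4242, -0.9056)


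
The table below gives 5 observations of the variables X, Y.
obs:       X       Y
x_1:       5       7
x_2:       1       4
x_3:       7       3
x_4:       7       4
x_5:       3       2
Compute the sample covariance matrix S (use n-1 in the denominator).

Step 1 — column means:
  mean(X) = (5 + 1 + 7 + 7 + 3) / 5 = 23/5 = 4.6
  mean(Y) = (7 + 4 + 3 + 4 + 2) / 5 = 20/5 = 4

Step 2 — sample covariance S[i,j] = (1/(n-1)) · Σ_k (x_{k,i} - mean_i) · (x_{k,j} - mean_j), with n-1 = 4.
  S[X,X] = ((0.4)·(0.4) + (-3.6)·(-3.6) + (2.4)·(2.4) + (2.4)·(2.4) + (-1.6)·(-1.6)) / 4 = 27.2/4 = 6.8
  S[X,Y] = ((0.4)·(3) + (-3.6)·(0) + (2.4)·(-1) + (2.4)·(0) + (-1.6)·(-2)) / 4 = 2/4 = 0.5
  S[Y,Y] = ((3)·(3) + (0)·(0) + (-1)·(-1) + (0)·(0) + (-2)·(-2)) / 4 = 14/4 = 3.5

S is symmetric (S[j,i] = S[i,j]). Assembling:

S = [[6.8, 0.5],
 [0.5, 3.5]]


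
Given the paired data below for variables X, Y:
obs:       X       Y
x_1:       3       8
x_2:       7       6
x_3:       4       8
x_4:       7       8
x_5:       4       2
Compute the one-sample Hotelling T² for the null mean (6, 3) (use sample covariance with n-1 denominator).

Step 1 — sample mean vector:
  mean(X) = (3 + 7 + 4 + 7 + 4) / 5 = 25/5 = 5
  mean(Y) = (8 + 6 + 8 + 8 + 2) / 5 = 32/5 = 6.4
  x̄ = (5, 6.4),  deviation x̄ - mu_0 = (5, 6.4) - (6, 3) = (-1, 3.4).

Step 2 — sample covariance matrix, S[i,j] = (1/(n-1)) · Σ_k (x_{k,i} - mean_i) · (x_{k,j} - mean_j), divisor n-1 = 4:
  S[X,X] = ((-2)·(-2) + (2)·(2) + (-1)·(-1) + (2)·(2) + (-1)·(-1)) / 4 = 14/4 = 3.5
  S[X,Y] = ((-2)·(1.6) + (2)·(-0.4) + (-1)·(1.6) + (2)·(1.6) + (-1)·(-4.4)) / 4 = 2/4 = 0.5
  S[Y,Y] = ((1.6)·(1.6) + (-0.4)·(-0.4) + (1.6)·(1.6) + (1.6)·(1.6) + (-4.4)·(-4.4)) / 4 = 27.2/4 = 6.8
  S = [[3.5, 0.5],
 [0.5, 6.8]].

Step 3 — invert S. det(S) = 3.5·6.8 - (0.5)² = 23.55.
  S^{-1} = (1/det) · [[d, -b], [-b, a]] = [[0.2887, -0.0212],
 [-0.0212, 0.1486]].

Step 4 — quadratic form (x̄ - mu_0)^T · S^{-1} · (x̄ - mu_0):
  S^{-1} · (x̄ - mu_0) = (-0.3609, 0.5265),
  (x̄ - mu_0)^T · [...] = (-1)·(-0.3609) + (3.4)·(0.5265) = 2.1512.

Step 5 — scale by n: T² = 5 · 2.1512 = 10.7558.

T² ≈ 10.7558


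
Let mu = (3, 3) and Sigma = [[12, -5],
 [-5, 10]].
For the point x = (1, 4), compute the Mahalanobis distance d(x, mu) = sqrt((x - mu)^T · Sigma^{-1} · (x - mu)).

Step 1 — centre the observation: (x - mu) = (-2, 1).

Step 2 — invert Sigma. det(Sigma) = 12·10 - (-5)² = 95.
  Sigma^{-1} = (1/det) · [[d, -b], [-b, a]] = [[0.1053, 0.0526],
 [0.0526, 0.1263]].

Step 3 — form the quadratic (x - mu)^T · Sigma^{-1} · (x - mu):
  Sigma^{-1} · (x - mu) = (-0.1579, 0.0211).
  (x - mu)^T · [Sigma^{-1} · (x - mu)] = (-2)·(-0.1579) + (1)·(0.0211) = 0.3368.

Step 4 — take square root: d = √(0.3368) ≈ 0.5804.

d(x, mu) = √(0.3368) ≈ 0.5804


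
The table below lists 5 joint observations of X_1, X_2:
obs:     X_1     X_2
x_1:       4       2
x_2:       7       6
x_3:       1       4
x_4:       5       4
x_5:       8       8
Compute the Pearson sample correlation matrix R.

Step 1 — column means:
  mean(X_1) = (4 + 7 + 1 + 5 + 8) / 5 = 25/5 = 5
  mean(X_2) = (2 + 6 + 4 + 4 + 8) / 5 = 24/5 = 4.8

Step 2 — sample variances and covariances s[i,j] = (1/(n-1)) · Σ_k (x_{k,i} - mean_i) · (x_{k,j} - mean_j), with n-1 = 4:
  s[X_1,X_1] = ((-1)·(-1) + (2)·(2) + (-4)·(-4) + (0)·(0) + (3)·(3)) / 4 = 30/4 = 7.5
  s[X_1,X_2] = ((-1)·(-2.8) + (2)·(1.2) + (-4)·(-0.8) + (0)·(-0.8) + (3)·(3.2)) / 4 = 18/4 = 4.5
  s[X_2,X_2] = ((-2.8)·(-2.8) + (1.2)·(1.2) + (-0.8)·(-0.8) + (-0.8)·(-0.8) + (3.2)·(3.2)) / 4 = 20.8/4 = 5.2
  Sample standard deviations s_i = √(s[i,i]):
  s(X_1) = √(7.5) = 2.7386
  s(X_2) = √(5.2) = 2.2804

Step 3 — r_{ij} = s_{ij} / (s_i · s_j):
  r[X_1,X_1] = 1 (diagonal).
  r[X_1,X_2] = 4.5 / (2.7386 · 2.2804) = 4.5 / 6.245 = 0.7206
  r[X_2,X_2] = 1 (diagonal).

R is symmetric with unit diagonal. Assembling:

R = [[1, 0.7206],
 [0.7206, 1]]


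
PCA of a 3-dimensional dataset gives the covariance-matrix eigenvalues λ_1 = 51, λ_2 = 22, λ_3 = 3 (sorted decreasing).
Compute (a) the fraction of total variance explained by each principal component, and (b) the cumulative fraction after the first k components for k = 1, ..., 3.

Step 1 — total variance = trace(Sigma) = Σ λ_i = 51 + 22 + 3 = 76.

Step 2 — fraction explained by component i = λ_i / Σ λ:
  PC1: 51/76 = 0.6711
  PC2: 22/76 = 0.2895
  PC3: 3/76 = 0.0395

Step 3 — cumulative fraction after k components = (λ_1 + ... + λ_k) / Σ λ:
  k = 1: 51/76 = 0.6711
  k = 2: (51 + 22)/76 = 73/76 = 0.9605
  k = 3: (51 + 22 + 3)/76 = 76/76 = 1

Summary (fraction, with percent):

explained: PC1 0.6711 (67.11%), PC2 0.2895 (28.95%), PC3 0.0395 (3.95%);  cumulative: 0.6711, 0.9605, 1


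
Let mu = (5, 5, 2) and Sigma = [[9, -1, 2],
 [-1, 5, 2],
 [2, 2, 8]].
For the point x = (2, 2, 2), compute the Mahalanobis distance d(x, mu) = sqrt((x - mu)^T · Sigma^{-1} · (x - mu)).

Step 1 — centre the observation: (x - mu) = (-3, -3, 0).

Step 2 — invert Sigma (cofactor / det for 3×3, or solve directly):
  Sigma^{-1} = [[0.125, 0.0417, -0.0417],
 [0.0417, 0.2361, -0.0694],
 [-0.0417, -0.0694, 0.1528]].

Step 3 — form the quadratic (x - mu)^T · Sigma^{-1} · (x - mu):
  Sigma^{-1} · (x - mu) = (-0.5, -0.8333, 0.3333).
  (x - mu)^T · [Sigma^{-1} · (x - mu)] = (-3)·(-0.5) + (-3)·(-0.8333) + (0)·(0.3333) = 4.

Step 4 — take square root: d = √(4) ≈ 2.

d(x, mu) = √(4) ≈ 2


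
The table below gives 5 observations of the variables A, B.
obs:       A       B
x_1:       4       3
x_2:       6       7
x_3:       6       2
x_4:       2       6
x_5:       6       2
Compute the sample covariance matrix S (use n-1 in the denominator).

Step 1 — column means:
  mean(A) = (4 + 6 + 6 + 2 + 6) / 5 = 24/5 = 4.8
  mean(B) = (3 + 7 + 2 + 6 + 2) / 5 = 20/5 = 4

Step 2 — sample covariance S[i,j] = (1/(n-1)) · Σ_k (x_{k,i} - mean_i) · (x_{k,j} - mean_j), with n-1 = 4.
  S[A,A] = ((-0.8)·(-0.8) + (1.2)·(1.2) + (1.2)·(1.2) + (-2.8)·(-2.8) + (1.2)·(1.2)) / 4 = 12.8/4 = 3.2
  S[A,B] = ((-0.8)·(-1) + (1.2)·(3) + (1.2)·(-2) + (-2.8)·(2) + (1.2)·(-2)) / 4 = -6/4 = -1.5
  S[B,B] = ((-1)·(-1) + (3)·(3) + (-2)·(-2) + (2)·(2) + (-2)·(-2)) / 4 = 22/4 = 5.5

S is symmetric (S[j,i] = S[i,j]). Assembling:

S = [[3.2, -1.5],
 [-1.5, 5.5]]


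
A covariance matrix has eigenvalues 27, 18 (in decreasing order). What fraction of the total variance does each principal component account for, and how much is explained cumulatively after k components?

Step 1 — total variance = trace(Sigma) = Σ λ_i = 27 + 18 = 45.

Step 2 — fraction explained by component i = λ_i / Σ λ:
  PC1: 27/45 = 0.6
  PC2: 18/45 = 0.4

Step 3 — cumulative fraction after k components = (λ_1 + ... + λ_k) / Σ λ:
  k = 1: 27/45 = 0.6
  k = 2: (27 + 18)/45 = 45/45 = 1

Summary (fraction, with percent):

explained: PC1 0.6 (60%), PC2 0.4 (40%);  cumulative: 0.6, 1


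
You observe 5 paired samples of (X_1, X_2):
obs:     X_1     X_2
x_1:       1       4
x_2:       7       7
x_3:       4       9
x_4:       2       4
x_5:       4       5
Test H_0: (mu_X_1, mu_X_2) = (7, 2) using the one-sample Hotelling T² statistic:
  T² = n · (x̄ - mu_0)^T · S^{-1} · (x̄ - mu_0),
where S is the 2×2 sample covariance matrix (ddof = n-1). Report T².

Step 1 — sample mean vector:
  mean(X_1) = (1 + 7 + 4 + 2 + 4) / 5 = 18/5 = 3.6
  mean(X_2) = (4 + 7 + 9 + 4 + 5) / 5 = 29/5 = 5.8
  x̄ = (3.6, 5.8),  deviation x̄ - mu_0 = (3.6, 5.8) - (7, 2) = (-3.4, 3.8).

Step 2 — sample covariance matrix, S[i,j] = (1/(n-1)) · Σ_k (x_{k,i} - mean_i) · (x_{k,j} - mean_j), divisor n-1 = 4:
  S[X_1,X_1] = ((-2.6)·(-2.6) + (3.4)·(3.4) + (0.4)·(0.4) + (-1.6)·(-1.6) + (0.4)·(0.4)) / 4 = 21.2/4 = 5.3
  S[X_1,X_2] = ((-2.6)·(-1.8) + (3.4)·(1.2) + (0.4)·(3.2) + (-1.6)·(-1.8) + (0.4)·(-0.8)) / 4 = 12.6/4 = 3.15
  S[X_2,X_2] = ((-1.8)·(-1.8) + (1.2)·(1.2) + (3.2)·(3.2) + (-1.8)·(-1.8) + (-0.8)·(-0.8)) / 4 = 18.8/4 = 4.7
  S = [[5.3, 3.15],
 [3.15, 4.7]].

Step 3 — invert S. det(S) = 5.3·4.7 - (3.15)² = 14.9875.
  S^{-1} = (1/det) · [[d, -b], [-b, a]] = [[0.3136, -0.2102],
 [-0.2102, 0.3536]].

Step 4 — quadratic form (x̄ - mu_0)^T · S^{-1} · (x̄ - mu_0):
  S^{-1} · (x̄ - mu_0) = (-1.8649, 2.0584),
  (x̄ - mu_0)^T · [...] = (-3.4)·(-1.8649) + (3.8)·(2.0584) = 14.1625.

Step 5 — scale by n: T² = 5 · 14.1625 = 70.8123.

T² ≈ 70.8123


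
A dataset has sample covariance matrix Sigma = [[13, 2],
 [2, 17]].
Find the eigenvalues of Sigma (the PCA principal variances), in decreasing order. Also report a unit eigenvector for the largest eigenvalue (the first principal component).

Step 1 — characteristic polynomial of 2×2 Sigma:
  det(Sigma - λI) = λ² - trace · λ + det = 0.
  trace = 13 + 17 = 30, det = 13·17 - (2)² = 217.
Step 2 — discriminant:
  Δ = trace² - 4·det = 900 - 868 = 32.
Step 3 — eigenvalues:
  λ = (trace ± √Δ)/2 = (30 ± 5.6569)/2,
  λ_1 = 17.8284,  λ_2 = 12.1716.

Step 4 — unit eigenvector for λ_1: solve (Sigma - λ_1 I)v = 0. First row:
  (13 - 17.8284)·v_x + (2)·v_y = 0, i.e. (-4.8284)·v_x + (2)·v_y = 0,
  so v ∝ (b, λ_1 - a) = (2, 4.8284) = u.
  ||u|| = √((2)² + (4.8284)²) = √(27.3137) ≈ 5.2263,
  v_1 = u/||u|| ≈ (0.3827, 0.9239) (||v_1|| = 1).

λ_1 = 17.8284,  λ_2 = 12.1716;  v_1 ≈ (0.3827, 0.9239)


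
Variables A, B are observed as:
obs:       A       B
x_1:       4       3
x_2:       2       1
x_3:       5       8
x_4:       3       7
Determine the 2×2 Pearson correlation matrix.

Step 1 — column means:
  mean(A) = (4 + 2 + 5 + 3) / 4 = 14/4 = 3.5
  mean(B) = (3 + 1 + 8 + 7) / 4 = 19/4 = 4.75

Step 2 — sample variances and covariances s[i,j] = (1/(n-1)) · Σ_k (x_{k,i} - mean_i) · (x_{k,j} - mean_j), with n-1 = 3:
  s[A,A] = ((0.5)·(0.5) + (-1.5)·(-1.5) + (1.5)·(1.5) + (-0.5)·(-0.5)) / 3 = 5/3 = 1.6667
  s[A,B] = ((0.5)·(-1.75) + (-1.5)·(-3.75) + (1.5)·(3.25) + (-0.5)·(2.25)) / 3 = 8.5/3 = 2.8333
  s[B,B] = ((-1.75)·(-1.75) + (-3.75)·(-3.75) + (3.25)·(3.25) + (2.25)·(2.25)) / 3 = 32.75/3 = 10.9167
  Sample standard deviations s_i = √(s[i,i]):
  s(A) = √(1.6667) = 1.291
  s(B) = √(10.9167) = 3.304

Step 3 — r_{ij} = s_{ij} / (s_i · s_j):
  r[A,A] = 1 (diagonal).
  r[A,B] = 2.8333 / (1.291 · 3.304) = 2.8333 / 4.2655 = 0.6642
  r[B,B] = 1 (diagonal).

R is symmetric with unit diagonal. Assembling:

R = [[1, 0.6642],
 [0.6642, 1]]


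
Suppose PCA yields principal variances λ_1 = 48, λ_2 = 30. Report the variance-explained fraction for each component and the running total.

Step 1 — total variance = trace(Sigma) = Σ λ_i = 48 + 30 = 78.

Step 2 — fraction explained by component i = λ_i / Σ λ:
  PC1: 48/78 = 0.6154
  PC2: 30/78 = 0.3846

Step 3 — cumulative fraction after k components = (λ_1 + ... + λ_k) / Σ λ:
  k = 1: 48/78 = 0.6154
  k = 2: (48 + 30)/78 = 78/78 = 1

Summary (fraction, with percent):

explained: PC1 0.6154 (61.54%), PC2 0.3846 (38.46%);  cumulative: 0.6154, 1


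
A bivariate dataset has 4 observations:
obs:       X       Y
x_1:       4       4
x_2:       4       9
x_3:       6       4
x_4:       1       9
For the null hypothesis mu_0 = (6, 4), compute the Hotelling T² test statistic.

Step 1 — sample mean vector:
  mean(X) = (4 + 4 + 6 + 1) / 4 = 15/4 = 3.75
  mean(Y) = (4 + 9 + 4 + 9) / 4 = 26/4 = 6.5
  x̄ = (3.75, 6.5),  deviation x̄ - mu_0 = (3.75, 6.5) - (6, 4) = (-2.25, 2.5).

Step 2 — sample covariance matrix, S[i,j] = (1/(n-1)) · Σ_k (x_{k,i} - mean_i) · (x_{k,j} - mean_j), divisor n-1 = 3:
  S[X,X] = ((0.25)·(0.25) + (0.25)·(0.25) + (2.25)·(2.25) + (-2.75)·(-2.75)) / 3 = 12.75/3 = 4.25
  S[X,Y] = ((0.25)·(-2.5) + (0.25)·(2.5) + (2.25)·(-2.5) + (-2.75)·(2.5)) / 3 = -12.5/3 = -4.1667
  S[Y,Y] = ((-2.5)·(-2.5) + (2.5)·(2.5) + (-2.5)·(-2.5) + (2.5)·(2.5)) / 3 = 25/3 = 8.3333
  S = [[4.25, -4.1667],
 [-4.1667, 8.3333]].

Step 3 — invert S. det(S) = 4.25·8.3333 - (-4.1667)² = 18.0556.
  S^{-1} = (1/det) · [[d, -b], [-b, a]] = [[0.4615, 0.2308],
 [0.2308, 0.2354]].

Step 4 — quadratic form (x̄ - mu_0)^T · S^{-1} · (x̄ - mu_0):
  S^{-1} · (x̄ - mu_0) = (-0.4615, 0.0692),
  (x̄ - mu_0)^T · [...] = (-2.25)·(-0.4615) + (2.5)·(0.0692) = 1.2115.

Step 5 — scale by n: T² = 4 · 1.2115 = 4.8462.

T² ≈ 4.8462
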